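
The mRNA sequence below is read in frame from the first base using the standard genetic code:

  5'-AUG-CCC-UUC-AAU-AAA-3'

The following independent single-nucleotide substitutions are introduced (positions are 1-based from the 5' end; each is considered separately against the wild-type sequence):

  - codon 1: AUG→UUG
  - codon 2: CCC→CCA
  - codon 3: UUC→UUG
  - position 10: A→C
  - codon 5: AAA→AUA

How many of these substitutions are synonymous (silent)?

Codon 1: AUG (Met) → UUG (Leu) — missense.
Codon 2: CCC (Pro) → CCA (Pro) — synonymous.
Codon 3: UUC (Phe) → UUG (Leu) — missense.
Codon 4: AAU (Asn) → CAU (His) — missense.
Codon 5: AAA (Lys) → AUA (Ile) — missense.
Synonymous: 1 of 5.

1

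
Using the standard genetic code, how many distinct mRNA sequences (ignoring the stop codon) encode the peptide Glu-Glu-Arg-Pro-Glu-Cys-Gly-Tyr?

3072

Glu: 2 codons.
Glu: 2 codons.
Arg: 6 codons.
Pro: 4 codons.
Glu: 2 codons.
Cys: 2 codons.
Gly: 4 codons.
Tyr: 2 codons.
2 × 2 × 6 × 4 × 2 × 2 × 4 × 2 = 3072.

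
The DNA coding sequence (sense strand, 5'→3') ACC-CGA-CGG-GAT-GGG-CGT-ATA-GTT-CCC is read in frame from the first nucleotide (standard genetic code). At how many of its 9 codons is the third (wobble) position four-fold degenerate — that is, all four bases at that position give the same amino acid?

Codon 1 ACC (Thr): third position 4-fold.
Codon 2 CGA (Arg): third position 4-fold.
Codon 3 CGG (Arg): third position 4-fold.
Codon 4 GAT (Asp): third position 2-fold.
Codon 5 GGG (Gly): third position 4-fold.
Codon 6 CGT (Arg): third position 4-fold.
Codon 7 ATA (Ile): third position 3-fold.
Codon 8 GTT (Val): third position 4-fold.
Codon 9 CCC (Pro): third position 4-fold.
Four-fold degenerate third positions: 7.

7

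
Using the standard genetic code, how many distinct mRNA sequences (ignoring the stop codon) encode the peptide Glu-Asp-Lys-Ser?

Glu: 2 codons.
Asp: 2 codons.
Lys: 2 codons.
Ser: 6 codons.
2 × 2 × 2 × 6 = 48.

48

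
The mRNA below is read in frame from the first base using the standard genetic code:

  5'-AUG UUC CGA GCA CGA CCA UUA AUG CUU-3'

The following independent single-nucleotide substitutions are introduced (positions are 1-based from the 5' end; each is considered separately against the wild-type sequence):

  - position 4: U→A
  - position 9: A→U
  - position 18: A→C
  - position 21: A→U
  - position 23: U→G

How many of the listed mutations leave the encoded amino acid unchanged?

Codon 2: UUC (Phe) → AUC (Ile) — missense.
Codon 3: CGA (Arg) → CGU (Arg) — synonymous.
Codon 6: CCA (Pro) → CCC (Pro) — synonymous.
Codon 7: UUA (Leu) → UUU (Phe) — missense.
Codon 8: AUG (Met) → AGG (Arg) — missense.
Synonymous: 2 of 5.

2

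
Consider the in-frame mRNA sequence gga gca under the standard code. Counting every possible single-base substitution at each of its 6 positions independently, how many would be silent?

6

Codon 1 (GGA, Gly): 3 synonymous substitutions.
Codon 2 (GCA, Ala): 3 synonymous substitutions.
Total: 3 + 3 = 6.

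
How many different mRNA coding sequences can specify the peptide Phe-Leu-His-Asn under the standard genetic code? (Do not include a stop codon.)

Phe: 2 codons.
Leu: 6 codons.
His: 2 codons.
Asn: 2 codons.
2 × 6 × 2 × 2 = 48.

48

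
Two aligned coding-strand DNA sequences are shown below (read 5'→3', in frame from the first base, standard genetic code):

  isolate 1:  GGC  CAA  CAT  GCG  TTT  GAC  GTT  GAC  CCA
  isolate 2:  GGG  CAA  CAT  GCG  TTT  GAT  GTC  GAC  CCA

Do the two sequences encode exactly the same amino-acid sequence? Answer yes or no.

yes

Codon 1: GGC Gly / GGG Gly — synonymous.
Codon 2: CAA Gln / CAA Gln — identical.
Codon 3: CAT His / CAT His — identical.
Codon 4: GCG Ala / GCG Ala — identical.
Codon 5: TTT Phe / TTT Phe — identical.
Codon 6: GAC Asp / GAT Asp — synonymous.
Codon 7: GTT Val / GTC Val — synonymous.
Codon 8: GAC Asp / GAC Asp — identical.
Codon 9: CCA Pro / CCA Pro — identical.
Nonsynonymous differences: 0 → same protein.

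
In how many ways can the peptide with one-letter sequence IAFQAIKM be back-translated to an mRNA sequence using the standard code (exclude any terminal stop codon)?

Ile: 3 codons.
Ala: 4 codons.
Phe: 2 codons.
Gln: 2 codons.
Ala: 4 codons.
Ile: 3 codons.
Lys: 2 codons.
Met: 1 codon.
3 × 4 × 2 × 2 × 4 × 3 × 2 × 1 = 1152.

1152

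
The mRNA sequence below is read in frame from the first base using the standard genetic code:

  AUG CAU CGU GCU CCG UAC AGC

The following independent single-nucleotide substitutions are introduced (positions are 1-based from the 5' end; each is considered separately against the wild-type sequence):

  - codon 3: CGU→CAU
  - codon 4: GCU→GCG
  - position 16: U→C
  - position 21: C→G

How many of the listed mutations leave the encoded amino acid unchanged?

1

Codon 3: CGU (Arg) → CAU (His) — missense.
Codon 4: GCU (Ala) → GCG (Ala) — synonymous.
Codon 6: UAC (Tyr) → CAC (His) — missense.
Codon 7: AGC (Ser) → AGG (Arg) — missense.
Synonymous: 1 of 4.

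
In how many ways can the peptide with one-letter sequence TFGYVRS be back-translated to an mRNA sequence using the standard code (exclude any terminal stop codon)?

9216

Thr: 4 codons.
Phe: 2 codons.
Gly: 4 codons.
Tyr: 2 codons.
Val: 4 codons.
Arg: 6 codons.
Ser: 6 codons.
4 × 2 × 4 × 2 × 4 × 6 × 6 = 9216.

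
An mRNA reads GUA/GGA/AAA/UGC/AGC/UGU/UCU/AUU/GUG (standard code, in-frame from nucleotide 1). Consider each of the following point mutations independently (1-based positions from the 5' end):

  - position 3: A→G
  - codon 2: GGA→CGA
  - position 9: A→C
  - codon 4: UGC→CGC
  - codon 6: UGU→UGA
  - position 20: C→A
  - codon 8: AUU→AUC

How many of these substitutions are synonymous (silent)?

Codon 1: GUA (Val) → GUG (Val) — synonymous.
Codon 2: GGA (Gly) → CGA (Arg) — missense.
Codon 3: AAA (Lys) → AAC (Asn) — missense.
Codon 4: UGC (Cys) → CGC (Arg) — missense.
Codon 6: UGU (Cys) → UGA (Stop) — nonsense.
Codon 7: UCU (Ser) → UAU (Tyr) — missense.
Codon 8: AUU (Ile) → AUC (Ile) — synonymous.
Synonymous: 2 of 7.

2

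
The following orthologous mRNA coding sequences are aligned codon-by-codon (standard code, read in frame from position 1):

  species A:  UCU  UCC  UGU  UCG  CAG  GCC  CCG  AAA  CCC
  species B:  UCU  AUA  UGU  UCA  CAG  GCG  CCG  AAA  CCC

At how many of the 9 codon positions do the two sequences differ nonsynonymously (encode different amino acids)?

1

Codon 1: UCU Ser / UCU Ser — identical.
Codon 2: UCC Ser / AUA Ile — nonsynonymous.
Codon 3: UGU Cys / UGU Cys — identical.
Codon 4: UCG Ser / UCA Ser — synonymous.
Codon 5: CAG Gln / CAG Gln — identical.
Codon 6: GCC Ala / GCG Ala — synonymous.
Codon 7: CCG Pro / CCG Pro — identical.
Codon 8: AAA Lys / AAA Lys — identical.
Codon 9: CCC Pro / CCC Pro — identical.
Nonsynonymous differences: 1.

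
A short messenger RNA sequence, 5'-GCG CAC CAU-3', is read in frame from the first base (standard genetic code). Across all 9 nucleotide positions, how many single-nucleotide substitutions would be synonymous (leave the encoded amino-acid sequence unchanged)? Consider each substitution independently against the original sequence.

Codon 1 (GCG, Ala): 3 synonymous substitutions.
Codon 2 (CAC, His): 1 synonymous substitution.
Codon 3 (CAU, His): 1 synonymous substitution.
Total: 3 + 1 + 1 = 5.

5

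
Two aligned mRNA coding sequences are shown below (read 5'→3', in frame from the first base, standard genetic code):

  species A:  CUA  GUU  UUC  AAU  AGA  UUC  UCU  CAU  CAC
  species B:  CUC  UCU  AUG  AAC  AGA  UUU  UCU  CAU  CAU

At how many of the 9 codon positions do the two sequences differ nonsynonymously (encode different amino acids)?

Codon 1: CUA Leu / CUC Leu — synonymous.
Codon 2: GUU Val / UCU Ser — nonsynonymous.
Codon 3: UUC Phe / AUG Met — nonsynonymous.
Codon 4: AAU Asn / AAC Asn — synonymous.
Codon 5: AGA Arg / AGA Arg — identical.
Codon 6: UUC Phe / UUU Phe — synonymous.
Codon 7: UCU Ser / UCU Ser — identical.
Codon 8: CAU His / CAU His — identical.
Codon 9: CAC His / CAU His — synonymous.
Nonsynonymous differences: 2.

2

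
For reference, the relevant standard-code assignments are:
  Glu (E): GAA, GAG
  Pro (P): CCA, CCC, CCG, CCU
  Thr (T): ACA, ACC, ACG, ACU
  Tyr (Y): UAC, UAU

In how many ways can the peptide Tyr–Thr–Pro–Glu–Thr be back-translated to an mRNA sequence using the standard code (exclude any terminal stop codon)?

256

Tyr: 2 codons.
Thr: 4 codons.
Pro: 4 codons.
Glu: 2 codons.
Thr: 4 codons.
2 × 4 × 4 × 2 × 4 = 256.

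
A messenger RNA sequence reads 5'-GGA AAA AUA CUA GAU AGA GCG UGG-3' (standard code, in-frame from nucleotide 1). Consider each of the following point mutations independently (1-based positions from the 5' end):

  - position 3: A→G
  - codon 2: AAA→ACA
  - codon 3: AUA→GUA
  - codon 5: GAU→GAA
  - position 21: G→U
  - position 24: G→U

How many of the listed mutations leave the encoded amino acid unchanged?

Codon 1: GGA (Gly) → GGG (Gly) — synonymous.
Codon 2: AAA (Lys) → ACA (Thr) — missense.
Codon 3: AUA (Ile) → GUA (Val) — missense.
Codon 5: GAU (Asp) → GAA (Glu) — missense.
Codon 7: GCG (Ala) → GCU (Ala) — synonymous.
Codon 8: UGG (Trp) → UGU (Cys) — missense.
Synonymous: 2 of 6.

2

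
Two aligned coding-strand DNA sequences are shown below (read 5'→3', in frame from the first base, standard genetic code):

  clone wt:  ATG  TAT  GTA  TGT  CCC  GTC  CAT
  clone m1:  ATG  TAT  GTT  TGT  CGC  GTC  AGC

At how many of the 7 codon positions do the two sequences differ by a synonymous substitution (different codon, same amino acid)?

Codon 1: ATG Met / ATG Met — identical.
Codon 2: TAT Tyr / TAT Tyr — identical.
Codon 3: GTA Val / GTT Val — synonymous.
Codon 4: TGT Cys / TGT Cys — identical.
Codon 5: CCC Pro / CGC Arg — nonsynonymous.
Codon 6: GTC Val / GTC Val — identical.
Codon 7: CAT His / AGC Ser — nonsynonymous.
Synonymous differences: 1.

1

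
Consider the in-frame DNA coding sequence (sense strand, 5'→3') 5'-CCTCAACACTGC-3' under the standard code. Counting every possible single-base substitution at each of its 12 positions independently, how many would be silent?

Codon 1 (CCT, Pro): 3 synonymous substitutions.
Codon 2 (CAA, Gln): 1 synonymous substitution.
Codon 3 (CAC, His): 1 synonymous substitution.
Codon 4 (TGC, Cys): 1 synonymous substitution.
Total: 3 + 1 + 1 + 1 = 6.

6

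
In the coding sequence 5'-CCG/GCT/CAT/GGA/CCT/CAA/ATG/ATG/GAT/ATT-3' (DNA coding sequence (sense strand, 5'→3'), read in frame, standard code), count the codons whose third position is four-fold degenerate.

Codon 1 CCG (Pro): third position 4-fold.
Codon 2 GCT (Ala): third position 4-fold.
Codon 3 CAT (His): third position 2-fold.
Codon 4 GGA (Gly): third position 4-fold.
Codon 5 CCT (Pro): third position 4-fold.
Codon 6 CAA (Gln): third position 2-fold.
Codon 7 ATG (Met): third position 1-fold.
Codon 8 ATG (Met): third position 1-fold.
Codon 9 GAT (Asp): third position 2-fold.
Codon 10 ATT (Ile): third position 3-fold.
Four-fold degenerate third positions: 4.

4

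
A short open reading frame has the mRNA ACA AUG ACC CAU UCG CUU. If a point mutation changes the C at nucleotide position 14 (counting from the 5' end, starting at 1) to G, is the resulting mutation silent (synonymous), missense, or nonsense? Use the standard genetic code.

missense

Position 14 falls in codon 5: UCG → Ser.
After the substitution the codon is UGG → Trp.
Ser ≠ Trp, so this is a missense mutation.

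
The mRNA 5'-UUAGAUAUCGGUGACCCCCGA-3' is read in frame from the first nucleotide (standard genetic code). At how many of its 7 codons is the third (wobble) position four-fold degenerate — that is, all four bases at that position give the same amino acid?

Codon 1 UUA (Leu): third position 2-fold.
Codon 2 GAU (Asp): third position 2-fold.
Codon 3 AUC (Ile): third position 3-fold.
Codon 4 GGU (Gly): third position 4-fold.
Codon 5 GAC (Asp): third position 2-fold.
Codon 6 CCC (Pro): third position 4-fold.
Codon 7 CGA (Arg): third position 4-fold.
Four-fold degenerate third positions: 3.

3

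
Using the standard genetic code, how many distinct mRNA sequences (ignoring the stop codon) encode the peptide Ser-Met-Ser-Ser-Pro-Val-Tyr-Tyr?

13824

Ser: 6 codons.
Met: 1 codon.
Ser: 6 codons.
Ser: 6 codons.
Pro: 4 codons.
Val: 4 codons.
Tyr: 2 codons.
Tyr: 2 codons.
6 × 1 × 6 × 6 × 4 × 4 × 2 × 2 = 13824.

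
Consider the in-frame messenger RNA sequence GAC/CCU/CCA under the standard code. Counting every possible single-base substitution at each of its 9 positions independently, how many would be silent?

7

Codon 1 (GAC, Asp): 1 synonymous substitution.
Codon 2 (CCU, Pro): 3 synonymous substitutions.
Codon 3 (CCA, Pro): 3 synonymous substitutions.
Total: 1 + 3 + 3 = 7.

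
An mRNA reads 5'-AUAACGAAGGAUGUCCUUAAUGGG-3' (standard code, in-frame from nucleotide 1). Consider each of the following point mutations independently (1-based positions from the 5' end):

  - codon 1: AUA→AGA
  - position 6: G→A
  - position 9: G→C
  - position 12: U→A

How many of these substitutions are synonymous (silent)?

1

Codon 1: AUA (Ile) → AGA (Arg) — missense.
Codon 2: ACG (Thr) → ACA (Thr) — synonymous.
Codon 3: AAG (Lys) → AAC (Asn) — missense.
Codon 4: GAU (Asp) → GAA (Glu) — missense.
Synonymous: 1 of 4.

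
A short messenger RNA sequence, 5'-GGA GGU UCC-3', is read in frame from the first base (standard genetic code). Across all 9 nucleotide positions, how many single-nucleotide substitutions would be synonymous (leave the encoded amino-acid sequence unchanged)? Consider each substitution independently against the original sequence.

Codon 1 (GGA, Gly): 3 synonymous substitutions.
Codon 2 (GGU, Gly): 3 synonymous substitutions.
Codon 3 (UCC, Ser): 3 synonymous substitutions.
Total: 3 + 3 + 3 = 9.

9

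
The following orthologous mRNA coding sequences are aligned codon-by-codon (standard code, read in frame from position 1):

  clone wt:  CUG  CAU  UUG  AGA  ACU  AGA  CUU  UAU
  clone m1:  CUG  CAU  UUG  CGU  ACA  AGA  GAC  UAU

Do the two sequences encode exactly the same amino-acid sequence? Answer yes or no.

no

Codon 1: CUG Leu / CUG Leu — identical.
Codon 2: CAU His / CAU His — identical.
Codon 3: UUG Leu / UUG Leu — identical.
Codon 4: AGA Arg / CGU Arg — synonymous.
Codon 5: ACU Thr / ACA Thr — synonymous.
Codon 6: AGA Arg / AGA Arg — identical.
Codon 7: CUU Leu / GAC Asp — nonsynonymous.
Codon 8: UAU Tyr / UAU Tyr — identical.
Nonsynonymous differences: 1 → different protein.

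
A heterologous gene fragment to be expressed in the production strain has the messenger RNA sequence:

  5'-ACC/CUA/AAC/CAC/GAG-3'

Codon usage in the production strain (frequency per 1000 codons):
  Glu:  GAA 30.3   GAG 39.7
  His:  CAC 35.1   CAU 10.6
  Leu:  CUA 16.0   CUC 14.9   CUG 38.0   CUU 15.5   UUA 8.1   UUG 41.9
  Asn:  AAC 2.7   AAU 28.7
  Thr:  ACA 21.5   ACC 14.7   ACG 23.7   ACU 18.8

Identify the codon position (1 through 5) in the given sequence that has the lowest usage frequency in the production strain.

Codon 1 ACC (Thr): 14.7 per 1000.
Codon 2 CUA (Leu): 16.0 per 1000.
Codon 3 AAC (Asn): 2.7 per 1000.
Codon 4 CAC (His): 35.1 per 1000.
Codon 5 GAG (Glu): 39.7 per 1000.
Lowest frequency is 2.7 at codon 3.

3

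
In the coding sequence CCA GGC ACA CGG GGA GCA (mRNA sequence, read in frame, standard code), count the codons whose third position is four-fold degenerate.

6

Codon 1 CCA (Pro): third position 4-fold.
Codon 2 GGC (Gly): third position 4-fold.
Codon 3 ACA (Thr): third position 4-fold.
Codon 4 CGG (Arg): third position 4-fold.
Codon 5 GGA (Gly): third position 4-fold.
Codon 6 GCA (Ala): third position 4-fold.
Four-fold degenerate third positions: 6.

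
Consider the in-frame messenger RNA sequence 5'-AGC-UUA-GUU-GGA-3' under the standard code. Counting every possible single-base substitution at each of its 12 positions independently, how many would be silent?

Codon 1 (AGC, Ser): 1 synonymous substitution.
Codon 2 (UUA, Leu): 2 synonymous substitutions.
Codon 3 (GUU, Val): 3 synonymous substitutions.
Codon 4 (GGA, Gly): 3 synonymous substitutions.
Total: 1 + 2 + 3 + 3 = 9.

9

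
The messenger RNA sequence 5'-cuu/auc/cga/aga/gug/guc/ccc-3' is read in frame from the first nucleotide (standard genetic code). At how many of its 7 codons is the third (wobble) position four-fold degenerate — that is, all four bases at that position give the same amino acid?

5

Codon 1 CUU (Leu): third position 4-fold.
Codon 2 AUC (Ile): third position 3-fold.
Codon 3 CGA (Arg): third position 4-fold.
Codon 4 AGA (Arg): third position 2-fold.
Codon 5 GUG (Val): third position 4-fold.
Codon 6 GUC (Val): third position 4-fold.
Codon 7 CCC (Pro): third position 4-fold.
Four-fold degenerate third positions: 5.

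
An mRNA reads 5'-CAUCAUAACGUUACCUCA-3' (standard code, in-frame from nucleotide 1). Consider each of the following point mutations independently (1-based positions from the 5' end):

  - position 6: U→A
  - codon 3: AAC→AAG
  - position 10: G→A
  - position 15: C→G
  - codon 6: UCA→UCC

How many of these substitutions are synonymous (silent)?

Codon 2: CAU (His) → CAA (Gln) — missense.
Codon 3: AAC (Asn) → AAG (Lys) — missense.
Codon 4: GUU (Val) → AUU (Ile) — missense.
Codon 5: ACC (Thr) → ACG (Thr) — synonymous.
Codon 6: UCA (Ser) → UCC (Ser) — synonymous.
Synonymous: 2 of 5.

2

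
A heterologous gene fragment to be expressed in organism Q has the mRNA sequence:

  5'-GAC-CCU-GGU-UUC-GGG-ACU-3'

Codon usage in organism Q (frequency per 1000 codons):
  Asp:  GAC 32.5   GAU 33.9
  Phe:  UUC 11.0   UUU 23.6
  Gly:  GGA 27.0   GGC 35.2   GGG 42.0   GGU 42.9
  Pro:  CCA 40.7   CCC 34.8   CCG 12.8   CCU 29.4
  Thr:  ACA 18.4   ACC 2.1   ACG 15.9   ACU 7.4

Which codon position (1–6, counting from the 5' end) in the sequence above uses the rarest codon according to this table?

6

Codon 1 GAC (Asp): 32.5 per 1000.
Codon 2 CCU (Pro): 29.4 per 1000.
Codon 3 GGU (Gly): 42.9 per 1000.
Codon 4 UUC (Phe): 11.0 per 1000.
Codon 5 GGG (Gly): 42.0 per 1000.
Codon 6 ACU (Thr): 7.4 per 1000.
Lowest frequency is 7.4 at codon 6.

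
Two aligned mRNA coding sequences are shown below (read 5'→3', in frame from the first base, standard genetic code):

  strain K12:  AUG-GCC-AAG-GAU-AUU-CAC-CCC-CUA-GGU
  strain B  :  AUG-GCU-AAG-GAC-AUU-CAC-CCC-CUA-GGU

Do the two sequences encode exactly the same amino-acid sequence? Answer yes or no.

Codon 1: AUG Met / AUG Met — identical.
Codon 2: GCC Ala / GCU Ala — synonymous.
Codon 3: AAG Lys / AAG Lys — identical.
Codon 4: GAU Asp / GAC Asp — synonymous.
Codon 5: AUU Ile / AUU Ile — identical.
Codon 6: CAC His / CAC His — identical.
Codon 7: CCC Pro / CCC Pro — identical.
Codon 8: CUA Leu / CUA Leu — identical.
Codon 9: GGU Gly / GGU Gly — identical.
Nonsynonymous differences: 0 → same protein.

yes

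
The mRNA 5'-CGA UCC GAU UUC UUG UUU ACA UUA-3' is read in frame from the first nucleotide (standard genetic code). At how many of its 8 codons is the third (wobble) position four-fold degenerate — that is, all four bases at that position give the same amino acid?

Codon 1 CGA (Arg): third position 4-fold.
Codon 2 UCC (Ser): third position 4-fold.
Codon 3 GAU (Asp): third position 2-fold.
Codon 4 UUC (Phe): third position 2-fold.
Codon 5 UUG (Leu): third position 2-fold.
Codon 6 UUU (Phe): third position 2-fold.
Codon 7 ACA (Thr): third position 4-fold.
Codon 8 UUA (Leu): third position 2-fold.
Four-fold degenerate third positions: 3.

3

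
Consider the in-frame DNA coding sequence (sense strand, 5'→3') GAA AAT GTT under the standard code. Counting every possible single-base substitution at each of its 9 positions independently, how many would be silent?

5

Codon 1 (GAA, Glu): 1 synonymous substitution.
Codon 2 (AAT, Asn): 1 synonymous substitution.
Codon 3 (GTT, Val): 3 synonymous substitutions.
Total: 1 + 1 + 3 = 5.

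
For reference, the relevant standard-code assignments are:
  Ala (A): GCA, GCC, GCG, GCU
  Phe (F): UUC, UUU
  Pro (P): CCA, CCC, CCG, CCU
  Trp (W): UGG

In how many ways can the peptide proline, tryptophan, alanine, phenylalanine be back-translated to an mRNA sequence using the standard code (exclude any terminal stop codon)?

Pro: 4 codons.
Trp: 1 codon.
Ala: 4 codons.
Phe: 2 codons.
4 × 1 × 4 × 2 = 32.

32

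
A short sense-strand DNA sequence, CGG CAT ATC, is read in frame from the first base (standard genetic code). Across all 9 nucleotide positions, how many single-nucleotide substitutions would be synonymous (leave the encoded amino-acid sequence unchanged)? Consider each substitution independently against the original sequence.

7

Codon 1 (CGG, Arg): 4 synonymous substitutions.
Codon 2 (CAT, His): 1 synonymous substitution.
Codon 3 (ATC, Ile): 2 synonymous substitutions.
Total: 4 + 1 + 2 = 7.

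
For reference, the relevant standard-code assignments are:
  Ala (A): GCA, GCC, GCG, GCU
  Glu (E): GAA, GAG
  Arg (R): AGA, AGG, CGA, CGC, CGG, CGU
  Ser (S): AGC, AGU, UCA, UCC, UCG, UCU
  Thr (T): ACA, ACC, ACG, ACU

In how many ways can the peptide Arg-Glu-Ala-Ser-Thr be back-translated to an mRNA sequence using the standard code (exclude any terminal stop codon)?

1152

Arg: 6 codons.
Glu: 2 codons.
Ala: 4 codons.
Ser: 6 codons.
Thr: 4 codons.
6 × 2 × 4 × 6 × 4 = 1152.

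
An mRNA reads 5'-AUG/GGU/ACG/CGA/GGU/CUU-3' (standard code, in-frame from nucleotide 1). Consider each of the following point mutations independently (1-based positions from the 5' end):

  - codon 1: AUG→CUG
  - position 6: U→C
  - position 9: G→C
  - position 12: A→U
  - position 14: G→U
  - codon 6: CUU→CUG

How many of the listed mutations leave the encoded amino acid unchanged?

Codon 1: AUG (Met) → CUG (Leu) — missense.
Codon 2: GGU (Gly) → GGC (Gly) — synonymous.
Codon 3: ACG (Thr) → ACC (Thr) — synonymous.
Codon 4: CGA (Arg) → CGU (Arg) — synonymous.
Codon 5: GGU (Gly) → GUU (Val) — missense.
Codon 6: CUU (Leu) → CUG (Leu) — synonymous.
Synonymous: 4 of 6.

4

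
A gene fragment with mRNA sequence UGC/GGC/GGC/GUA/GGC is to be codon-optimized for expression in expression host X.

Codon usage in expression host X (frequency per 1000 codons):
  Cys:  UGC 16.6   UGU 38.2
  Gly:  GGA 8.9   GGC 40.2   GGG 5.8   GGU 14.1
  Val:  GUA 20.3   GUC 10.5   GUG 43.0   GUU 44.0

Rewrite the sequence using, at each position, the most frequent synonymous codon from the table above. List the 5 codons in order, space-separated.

UGU GGC GGC GUU GGC

Codon 1 (Cys): best is UGU at 38.2.
Codon 2 (Gly): best is GGC at 40.2.
Codon 3 (Gly): best is GGC at 40.2.
Codon 4 (Val): best is GUU at 44.0.
Codon 5 (Gly): best is GGC at 40.2.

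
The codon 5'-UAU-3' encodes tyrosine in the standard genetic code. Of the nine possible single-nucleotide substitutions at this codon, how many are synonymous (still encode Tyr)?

Position 1: none → 0 synonymous.
Position 2: none → 0 synonymous.
Position 3: UAC → 1 synonymous.
Total: 0 + 0 + 1 = 1.

1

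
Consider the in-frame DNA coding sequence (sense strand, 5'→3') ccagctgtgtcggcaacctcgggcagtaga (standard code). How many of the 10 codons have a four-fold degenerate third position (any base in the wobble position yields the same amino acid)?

Codon 1 CCA (Pro): third position 4-fold.
Codon 2 GCT (Ala): third position 4-fold.
Codon 3 GTG (Val): third position 4-fold.
Codon 4 TCG (Ser): third position 4-fold.
Codon 5 GCA (Ala): third position 4-fold.
Codon 6 ACC (Thr): third position 4-fold.
Codon 7 TCG (Ser): third position 4-fold.
Codon 8 GGC (Gly): third position 4-fold.
Codon 9 AGT (Ser): third position 2-fold.
Codon 10 AGA (Arg): third position 2-fold.
Four-fold degenerate third positions: 8.

8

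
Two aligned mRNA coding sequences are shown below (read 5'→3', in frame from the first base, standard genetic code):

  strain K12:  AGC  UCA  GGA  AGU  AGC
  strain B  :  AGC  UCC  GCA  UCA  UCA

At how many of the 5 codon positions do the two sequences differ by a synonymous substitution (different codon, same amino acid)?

3

Codon 1: AGC Ser / AGC Ser — identical.
Codon 2: UCA Ser / UCC Ser — synonymous.
Codon 3: GGA Gly / GCA Ala — nonsynonymous.
Codon 4: AGU Ser / UCA Ser — synonymous.
Codon 5: AGC Ser / UCA Ser — synonymous.
Synonymous differences: 3.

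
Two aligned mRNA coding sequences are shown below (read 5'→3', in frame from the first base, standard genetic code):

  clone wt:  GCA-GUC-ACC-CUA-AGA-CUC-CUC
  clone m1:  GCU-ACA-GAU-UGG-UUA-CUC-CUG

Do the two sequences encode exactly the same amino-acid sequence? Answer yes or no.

no

Codon 1: GCA Ala / GCU Ala — synonymous.
Codon 2: GUC Val / ACA Thr — nonsynonymous.
Codon 3: ACC Thr / GAU Asp — nonsynonymous.
Codon 4: CUA Leu / UGG Trp — nonsynonymous.
Codon 5: AGA Arg / UUA Leu — nonsynonymous.
Codon 6: CUC Leu / CUC Leu — identical.
Codon 7: CUC Leu / CUG Leu — synonymous.
Nonsynonymous differences: 4 → different protein.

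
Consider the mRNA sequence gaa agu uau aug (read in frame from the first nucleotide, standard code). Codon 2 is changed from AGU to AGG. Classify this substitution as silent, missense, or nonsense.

Position 6 falls in codon 2: AGU → Ser.
After the substitution the codon is AGG → Arg.
Ser ≠ Arg, so this is a missense mutation.

missense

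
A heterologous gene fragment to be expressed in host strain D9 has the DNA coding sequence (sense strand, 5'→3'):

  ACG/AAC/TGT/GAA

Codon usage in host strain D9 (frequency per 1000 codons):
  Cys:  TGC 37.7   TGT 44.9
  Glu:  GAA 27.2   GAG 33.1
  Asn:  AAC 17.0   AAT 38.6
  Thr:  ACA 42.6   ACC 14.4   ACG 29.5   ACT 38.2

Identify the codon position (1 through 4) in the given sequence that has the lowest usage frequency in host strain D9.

2

Codon 1 ACG (Thr): 29.5 per 1000.
Codon 2 AAC (Asn): 17.0 per 1000.
Codon 3 TGT (Cys): 44.9 per 1000.
Codon 4 GAA (Glu): 27.2 per 1000.
Lowest frequency is 17.0 at codon 2.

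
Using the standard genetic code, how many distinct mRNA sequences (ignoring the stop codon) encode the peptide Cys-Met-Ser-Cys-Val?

96

Cys: 2 codons.
Met: 1 codon.
Ser: 6 codons.
Cys: 2 codons.
Val: 4 codons.
2 × 1 × 6 × 2 × 4 = 96.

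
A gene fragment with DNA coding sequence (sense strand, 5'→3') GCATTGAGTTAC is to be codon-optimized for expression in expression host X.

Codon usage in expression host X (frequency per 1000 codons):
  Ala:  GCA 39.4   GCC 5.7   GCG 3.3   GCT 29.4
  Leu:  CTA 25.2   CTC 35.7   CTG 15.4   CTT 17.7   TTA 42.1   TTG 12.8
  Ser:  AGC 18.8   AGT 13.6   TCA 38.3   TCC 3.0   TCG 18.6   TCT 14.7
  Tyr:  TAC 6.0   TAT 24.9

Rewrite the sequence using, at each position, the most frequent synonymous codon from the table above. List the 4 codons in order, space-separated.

GCA TTA TCA TAT

Codon 1 (Ala): best is GCA at 39.4.
Codon 2 (Leu): best is TTA at 42.1.
Codon 3 (Ser): best is TCA at 38.3.
Codon 4 (Tyr): best is TAT at 24.9.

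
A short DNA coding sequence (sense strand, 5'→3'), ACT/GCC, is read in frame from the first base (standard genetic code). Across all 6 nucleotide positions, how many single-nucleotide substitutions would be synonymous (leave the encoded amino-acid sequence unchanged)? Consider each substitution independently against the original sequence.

6

Codon 1 (ACT, Thr): 3 synonymous substitutions.
Codon 2 (GCC, Ala): 3 synonymous substitutions.
Total: 3 + 3 = 6.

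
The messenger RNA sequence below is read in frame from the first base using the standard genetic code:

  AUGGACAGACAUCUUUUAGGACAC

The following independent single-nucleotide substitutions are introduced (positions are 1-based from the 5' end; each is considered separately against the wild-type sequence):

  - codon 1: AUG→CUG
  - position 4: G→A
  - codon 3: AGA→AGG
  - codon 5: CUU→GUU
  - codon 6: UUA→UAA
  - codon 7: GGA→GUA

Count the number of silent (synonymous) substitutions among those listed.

Codon 1: AUG (Met) → CUG (Leu) — missense.
Codon 2: GAC (Asp) → AAC (Asn) — missense.
Codon 3: AGA (Arg) → AGG (Arg) — synonymous.
Codon 5: CUU (Leu) → GUU (Val) — missense.
Codon 6: UUA (Leu) → UAA (Stop) — nonsense.
Codon 7: GGA (Gly) → GUA (Val) — missense.
Synonymous: 1 of 6.

1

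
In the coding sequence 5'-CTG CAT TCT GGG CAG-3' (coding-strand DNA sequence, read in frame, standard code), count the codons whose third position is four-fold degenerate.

3

Codon 1 CTG (Leu): third position 4-fold.
Codon 2 CAT (His): third position 2-fold.
Codon 3 TCT (Ser): third position 4-fold.
Codon 4 GGG (Gly): third position 4-fold.
Codon 5 CAG (Gln): third position 2-fold.
Four-fold degenerate third positions: 3.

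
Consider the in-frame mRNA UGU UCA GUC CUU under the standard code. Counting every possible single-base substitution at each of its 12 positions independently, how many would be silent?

Codon 1 (UGU, Cys): 1 synonymous substitution.
Codon 2 (UCA, Ser): 3 synonymous substitutions.
Codon 3 (GUC, Val): 3 synonymous substitutions.
Codon 4 (CUU, Leu): 3 synonymous substitutions.
Total: 1 + 3 + 3 + 3 = 10.

10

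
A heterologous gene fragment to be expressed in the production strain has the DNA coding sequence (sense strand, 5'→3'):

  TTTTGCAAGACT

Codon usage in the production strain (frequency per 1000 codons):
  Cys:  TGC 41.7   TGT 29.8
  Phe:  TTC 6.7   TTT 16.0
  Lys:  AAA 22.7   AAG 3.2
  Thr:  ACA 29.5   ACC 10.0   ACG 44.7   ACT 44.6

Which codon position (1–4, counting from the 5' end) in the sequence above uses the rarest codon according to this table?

Codon 1 TTT (Phe): 16.0 per 1000.
Codon 2 TGC (Cys): 41.7 per 1000.
Codon 3 AAG (Lys): 3.2 per 1000.
Codon 4 ACT (Thr): 44.6 per 1000.
Lowest frequency is 3.2 at codon 3.

3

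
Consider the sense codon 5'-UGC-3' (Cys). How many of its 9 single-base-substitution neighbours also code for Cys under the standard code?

Position 1: none → 0 synonymous.
Position 2: none → 0 synonymous.
Position 3: UGU → 1 synonymous.
Total: 0 + 0 + 1 = 1.

1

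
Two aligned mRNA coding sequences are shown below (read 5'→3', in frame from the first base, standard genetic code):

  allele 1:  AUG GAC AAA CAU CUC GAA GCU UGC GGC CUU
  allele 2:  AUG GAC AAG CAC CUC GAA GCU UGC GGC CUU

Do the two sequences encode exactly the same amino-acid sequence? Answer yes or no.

yes

Codon 1: AUG Met / AUG Met — identical.
Codon 2: GAC Asp / GAC Asp — identical.
Codon 3: AAA Lys / AAG Lys — synonymous.
Codon 4: CAU His / CAC His — synonymous.
Codon 5: CUC Leu / CUC Leu — identical.
Codon 6: GAA Glu / GAA Glu — identical.
Codon 7: GCU Ala / GCU Ala — identical.
Codon 8: UGC Cys / UGC Cys — identical.
Codon 9: GGC Gly / GGC Gly — identical.
Codon 10: CUU Leu / CUU Leu — identical.
Nonsynonymous differences: 0 → same protein.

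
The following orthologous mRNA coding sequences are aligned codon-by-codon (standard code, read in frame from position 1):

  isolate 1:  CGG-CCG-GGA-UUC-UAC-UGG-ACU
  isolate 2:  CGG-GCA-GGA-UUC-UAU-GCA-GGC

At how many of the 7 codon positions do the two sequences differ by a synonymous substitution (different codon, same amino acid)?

1

Codon 1: CGG Arg / CGG Arg — identical.
Codon 2: CCG Pro / GCA Ala — nonsynonymous.
Codon 3: GGA Gly / GGA Gly — identical.
Codon 4: UUC Phe / UUC Phe — identical.
Codon 5: UAC Tyr / UAU Tyr — synonymous.
Codon 6: UGG Trp / GCA Ala — nonsynonymous.
Codon 7: ACU Thr / GGC Gly — nonsynonymous.
Synonymous differences: 1.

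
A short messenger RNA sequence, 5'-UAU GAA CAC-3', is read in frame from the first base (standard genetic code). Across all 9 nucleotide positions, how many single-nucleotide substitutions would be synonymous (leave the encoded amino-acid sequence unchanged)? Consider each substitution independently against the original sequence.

Codon 1 (UAU, Tyr): 1 synonymous substitution.
Codon 2 (GAA, Glu): 1 synonymous substitution.
Codon 3 (CAC, His): 1 synonymous substitution.
Total: 1 + 1 + 1 = 3.

3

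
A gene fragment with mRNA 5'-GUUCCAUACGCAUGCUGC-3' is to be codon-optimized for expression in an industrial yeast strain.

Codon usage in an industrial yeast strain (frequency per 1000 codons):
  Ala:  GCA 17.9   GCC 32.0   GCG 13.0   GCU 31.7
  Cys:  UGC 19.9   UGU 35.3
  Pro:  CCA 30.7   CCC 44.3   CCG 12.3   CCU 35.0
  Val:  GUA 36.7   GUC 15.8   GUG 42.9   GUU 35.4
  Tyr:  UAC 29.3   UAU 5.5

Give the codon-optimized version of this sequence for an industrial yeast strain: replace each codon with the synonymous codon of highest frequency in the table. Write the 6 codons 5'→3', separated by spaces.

Codon 1 (Val): best is GUG at 42.9.
Codon 2 (Pro): best is CCC at 44.3.
Codon 3 (Tyr): best is UAC at 29.3.
Codon 4 (Ala): best is GCC at 32.0.
Codon 5 (Cys): best is UGU at 35.3.
Codon 6 (Cys): best is UGU at 35.3.

GUG CCC UAC GCC UGU UGU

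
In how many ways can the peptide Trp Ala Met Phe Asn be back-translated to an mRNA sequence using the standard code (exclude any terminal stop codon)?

Trp: 1 codon.
Ala: 4 codons.
Met: 1 codon.
Phe: 2 codons.
Asn: 2 codons.
1 × 4 × 1 × 2 × 2 = 16.

16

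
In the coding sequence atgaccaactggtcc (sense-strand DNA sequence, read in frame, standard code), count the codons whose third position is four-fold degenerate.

Codon 1 ATG (Met): third position 1-fold.
Codon 2 ACC (Thr): third position 4-fold.
Codon 3 AAC (Asn): third position 2-fold.
Codon 4 TGG (Trp): third position 1-fold.
Codon 5 TCC (Ser): third position 4-fold.
Four-fold degenerate third positions: 2.

2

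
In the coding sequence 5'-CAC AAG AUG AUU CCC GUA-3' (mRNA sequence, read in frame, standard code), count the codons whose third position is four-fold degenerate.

Codon 1 CAC (His): third position 2-fold.
Codon 2 AAG (Lys): third position 2-fold.
Codon 3 AUG (Met): third position 1-fold.
Codon 4 AUU (Ile): third position 3-fold.
Codon 5 CCC (Pro): third position 4-fold.
Codon 6 GUA (Val): third position 4-fold.
Four-fold degenerate third positions: 2.

2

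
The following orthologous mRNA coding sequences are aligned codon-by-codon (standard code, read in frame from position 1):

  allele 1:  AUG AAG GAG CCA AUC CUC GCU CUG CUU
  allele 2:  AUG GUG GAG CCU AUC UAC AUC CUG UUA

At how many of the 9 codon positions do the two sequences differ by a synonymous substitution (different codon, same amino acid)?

Codon 1: AUG Met / AUG Met — identical.
Codon 2: AAG Lys / GUG Val — nonsynonymous.
Codon 3: GAG Glu / GAG Glu — identical.
Codon 4: CCA Pro / CCU Pro — synonymous.
Codon 5: AUC Ile / AUC Ile — identical.
Codon 6: CUC Leu / UAC Tyr — nonsynonymous.
Codon 7: GCU Ala / AUC Ile — nonsynonymous.
Codon 8: CUG Leu / CUG Leu — identical.
Codon 9: CUU Leu / UUA Leu — synonymous.
Synonymous differences: 2.

2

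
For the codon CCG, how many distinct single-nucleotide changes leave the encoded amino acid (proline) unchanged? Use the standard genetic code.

Position 1: none → 0 synonymous.
Position 2: none → 0 synonymous.
Position 3: CCU, CCC, CCA → 3 synonymous.
Total: 0 + 0 + 3 = 3.

3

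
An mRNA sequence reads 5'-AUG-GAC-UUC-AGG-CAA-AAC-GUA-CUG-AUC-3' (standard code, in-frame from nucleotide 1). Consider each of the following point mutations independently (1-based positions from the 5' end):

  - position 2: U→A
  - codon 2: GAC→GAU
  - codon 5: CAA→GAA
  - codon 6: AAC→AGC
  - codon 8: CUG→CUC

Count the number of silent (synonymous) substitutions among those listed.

2

Codon 1: AUG (Met) → AAG (Lys) — missense.
Codon 2: GAC (Asp) → GAU (Asp) — synonymous.
Codon 5: CAA (Gln) → GAA (Glu) — missense.
Codon 6: AAC (Asn) → AGC (Ser) — missense.
Codon 8: CUG (Leu) → CUC (Leu) — synonymous.
Synonymous: 2 of 5.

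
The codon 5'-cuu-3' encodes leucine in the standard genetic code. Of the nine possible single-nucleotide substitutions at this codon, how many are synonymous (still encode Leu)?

3

Position 1: none → 0 synonymous.
Position 2: none → 0 synonymous.
Position 3: CUC, CUA, CUG → 3 synonymous.
Total: 0 + 0 + 3 = 3.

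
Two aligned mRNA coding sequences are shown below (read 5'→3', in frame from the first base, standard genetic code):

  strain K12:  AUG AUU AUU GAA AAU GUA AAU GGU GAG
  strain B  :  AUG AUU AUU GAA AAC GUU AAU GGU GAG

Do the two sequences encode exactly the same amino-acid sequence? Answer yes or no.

yes

Codon 1: AUG Met / AUG Met — identical.
Codon 2: AUU Ile / AUU Ile — identical.
Codon 3: AUU Ile / AUU Ile — identical.
Codon 4: GAA Glu / GAA Glu — identical.
Codon 5: AAU Asn / AAC Asn — synonymous.
Codon 6: GUA Val / GUU Val — synonymous.
Codon 7: AAU Asn / AAU Asn — identical.
Codon 8: GGU Gly / GGU Gly — identical.
Codon 9: GAG Glu / GAG Glu — identical.
Nonsynonymous differences: 0 → same protein.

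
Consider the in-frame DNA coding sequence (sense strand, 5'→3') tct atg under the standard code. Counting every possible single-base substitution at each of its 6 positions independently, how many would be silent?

3

Codon 1 (TCT, Ser): 3 synonymous substitutions.
Codon 2 (ATG, Met): 0 synonymous substitutions.
Total: 3 + 0 = 3.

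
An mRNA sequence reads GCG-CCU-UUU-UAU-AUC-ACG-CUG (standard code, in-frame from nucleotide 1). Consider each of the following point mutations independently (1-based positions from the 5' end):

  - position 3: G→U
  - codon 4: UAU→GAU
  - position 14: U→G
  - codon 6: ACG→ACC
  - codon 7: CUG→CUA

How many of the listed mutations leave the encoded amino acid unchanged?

3

Codon 1: GCG (Ala) → GCU (Ala) — synonymous.
Codon 4: UAU (Tyr) → GAU (Asp) — missense.
Codon 5: AUC (Ile) → AGC (Ser) — missense.
Codon 6: ACG (Thr) → ACC (Thr) — synonymous.
Codon 7: CUG (Leu) → CUA (Leu) — synonymous.
Synonymous: 3 of 5.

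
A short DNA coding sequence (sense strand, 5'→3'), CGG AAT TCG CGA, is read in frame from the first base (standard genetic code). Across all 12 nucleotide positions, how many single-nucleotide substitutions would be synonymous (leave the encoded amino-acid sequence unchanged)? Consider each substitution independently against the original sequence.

Codon 1 (CGG, Arg): 4 synonymous substitutions.
Codon 2 (AAT, Asn): 1 synonymous substitution.
Codon 3 (TCG, Ser): 3 synonymous substitutions.
Codon 4 (CGA, Arg): 4 synonymous substitutions.
Total: 4 + 1 + 3 + 4 = 12.

12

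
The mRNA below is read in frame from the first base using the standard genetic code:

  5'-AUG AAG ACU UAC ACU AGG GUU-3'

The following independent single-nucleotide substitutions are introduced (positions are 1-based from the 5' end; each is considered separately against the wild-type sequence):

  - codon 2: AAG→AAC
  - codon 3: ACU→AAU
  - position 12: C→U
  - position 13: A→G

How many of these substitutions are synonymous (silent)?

Codon 2: AAG (Lys) → AAC (Asn) — missense.
Codon 3: ACU (Thr) → AAU (Asn) — missense.
Codon 4: UAC (Tyr) → UAU (Tyr) — synonymous.
Codon 5: ACU (Thr) → GCU (Ala) — missense.
Synonymous: 1 of 4.

1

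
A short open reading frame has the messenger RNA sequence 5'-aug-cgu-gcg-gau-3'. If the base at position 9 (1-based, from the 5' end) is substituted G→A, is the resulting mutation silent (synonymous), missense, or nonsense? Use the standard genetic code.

Position 9 falls in codon 3: GCG → Ala.
After the substitution the codon is GCA → Ala.
Both encode Ala, so the change is synonymous.

silent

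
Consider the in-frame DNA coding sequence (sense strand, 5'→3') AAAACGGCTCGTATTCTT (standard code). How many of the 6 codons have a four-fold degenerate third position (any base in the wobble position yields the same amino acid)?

Codon 1 AAA (Lys): third position 2-fold.
Codon 2 ACG (Thr): third position 4-fold.
Codon 3 GCT (Ala): third position 4-fold.
Codon 4 CGT (Arg): third position 4-fold.
Codon 5 ATT (Ile): third position 3-fold.
Codon 6 CTT (Leu): third position 4-fold.
Four-fold degenerate third positions: 4.

4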